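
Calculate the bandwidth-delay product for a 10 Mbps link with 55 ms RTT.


BDP = bandwidth * RTT
= 10 Mbps * 55 ms
= 10 * 1e6 * 55 / 1000 bits
= 550000 bits
= 68750 bytes
= 67.1387 KB
BDP = 550000 bits (68750 bytes)


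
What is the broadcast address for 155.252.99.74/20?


Network: 155.252.96.0/20
Host bits = 12
Set all host bits to 1:
Broadcast: 155.252.111.255


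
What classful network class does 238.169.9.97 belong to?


First octet: 238
Binary: 11101110
1110xxxx -> Class D (224-239)
Class D (multicast), default mask N/A


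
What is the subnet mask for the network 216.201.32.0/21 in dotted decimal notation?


/21 means 21 network bits, 11 host bits
Binary: 11111111111111111111100000000000
Mask: 255.255.248.0


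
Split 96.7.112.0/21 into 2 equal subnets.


New prefix = 21 + 1 = 22
Each subnet has 1024 addresses
  96.7.112.0/22
  96.7.116.0/22
Subnets: 96.7.112.0/22, 96.7.116.0/22


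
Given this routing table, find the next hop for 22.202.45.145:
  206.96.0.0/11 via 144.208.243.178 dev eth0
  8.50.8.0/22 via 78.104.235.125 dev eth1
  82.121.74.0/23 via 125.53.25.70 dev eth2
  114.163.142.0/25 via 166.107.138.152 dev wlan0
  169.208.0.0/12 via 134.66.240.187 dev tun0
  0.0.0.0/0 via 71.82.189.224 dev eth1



Longest prefix match for 22.202.45.145:
  /11 206.96.0.0: no
  /22 8.50.8.0: no
  /23 82.121.74.0: no
  /25 114.163.142.0: no
  /12 169.208.0.0: no
  /0 0.0.0.0: MATCH
Selected: next-hop 71.82.189.224 via eth1 (matched /0)


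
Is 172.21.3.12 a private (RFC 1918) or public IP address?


RFC 1918 private ranges:
  10.0.0.0/8 (10.0.0.0 - 10.255.255.255)
  172.16.0.0/12 (172.16.0.0 - 172.31.255.255)
  192.168.0.0/16 (192.168.0.0 - 192.168.255.255)
Private (in 172.16.0.0/12)


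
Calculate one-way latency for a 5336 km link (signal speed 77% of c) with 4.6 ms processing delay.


Speed = 0.77 * 3e5 km/s = 231000 km/s
Propagation delay = 5336 / 231000 = 0.0231 s = 23.0996 ms
Processing delay = 4.6 ms
Total one-way latency = 27.6996 ms


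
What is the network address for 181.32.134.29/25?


IP:   10110101.00100000.10000110.00011101
Mask: 11111111.11111111.11111111.10000000
AND operation:
Net:  10110101.00100000.10000110.00000000
Network: 181.32.134.0/25


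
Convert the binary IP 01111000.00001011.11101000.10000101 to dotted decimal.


01111000 = 120
00001011 = 11
11101000 = 232
10000101 = 133
IP: 120.11.232.133


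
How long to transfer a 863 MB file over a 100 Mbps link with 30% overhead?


Effective throughput = 100 * (1 - 30/100) = 70 Mbps
File size in Mb = 863 * 8 = 6904 Mb
Time = 6904 / 70
Time = 98.6286 seconds


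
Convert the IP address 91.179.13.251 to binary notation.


91 = 01011011
179 = 10110011
13 = 00001101
251 = 11111011
Binary: 01011011.10110011.00001101.11111011


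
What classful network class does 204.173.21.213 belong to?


First octet: 204
Binary: 11001100
110xxxxx -> Class C (192-223)
Class C, default mask 255.255.255.0 (/24)


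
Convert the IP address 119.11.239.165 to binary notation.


119 = 01110111
11 = 00001011
239 = 11101111
165 = 10100101
Binary: 01110111.00001011.11101111.10100101


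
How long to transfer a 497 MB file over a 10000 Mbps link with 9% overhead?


Effective throughput = 10000 * (1 - 9/100) = 9100 Mbps
File size in Mb = 497 * 8 = 3976 Mb
Time = 3976 / 9100
Time = 0.4369 seconds


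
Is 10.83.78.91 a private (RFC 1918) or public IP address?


RFC 1918 private ranges:
  10.0.0.0/8 (10.0.0.0 - 10.255.255.255)
  172.16.0.0/12 (172.16.0.0 - 172.31.255.255)
  192.168.0.0/16 (192.168.0.0 - 192.168.255.255)
Private (in 10.0.0.0/8)


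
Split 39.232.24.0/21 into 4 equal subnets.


New prefix = 21 + 2 = 23
Each subnet has 512 addresses
  39.232.24.0/23
  39.232.26.0/23
  39.232.28.0/23
  39.232.30.0/23
Subnets: 39.232.24.0/23, 39.232.26.0/23, 39.232.28.0/23, 39.232.30.0/23


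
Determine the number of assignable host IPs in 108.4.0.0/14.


Host bits = 32 - 14 = 18
Total addresses = 2^18 = 262144
Usable = total - 2 (network and broadcast)
Usable hosts: 262142


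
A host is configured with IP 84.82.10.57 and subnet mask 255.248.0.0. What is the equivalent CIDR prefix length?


Binary: 11111111.11111000.00000000.00000000
Count leading 1s
Prefix: /13


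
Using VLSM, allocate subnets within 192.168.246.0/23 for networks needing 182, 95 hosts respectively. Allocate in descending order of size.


182 hosts -> /24 (254 usable): 192.168.246.0/24
95 hosts -> /25 (126 usable): 192.168.247.0/25
Allocation: 192.168.246.0/24 (182 hosts, 254 usable); 192.168.247.0/25 (95 hosts, 126 usable)


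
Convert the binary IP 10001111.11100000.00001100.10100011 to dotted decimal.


10001111 = 143
11100000 = 224
00001100 = 12
10100011 = 163
IP: 143.224.12.163


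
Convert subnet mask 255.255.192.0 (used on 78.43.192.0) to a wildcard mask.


Subnet mask: 255.255.192.0
Wildcard = 255.255.255.255 - subnet mask
255 - 255 = 0
255 - 255 = 0
255 - 192 = 63
255 - 0 = 255
Wildcard: 0.0.63.255


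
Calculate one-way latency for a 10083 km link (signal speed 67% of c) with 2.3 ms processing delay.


Speed = 0.67 * 3e5 km/s = 201000 km/s
Propagation delay = 10083 / 201000 = 0.0502 s = 50.1642 ms
Processing delay = 2.3 ms
Total one-way latency = 52.4642 ms


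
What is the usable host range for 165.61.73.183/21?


Network: 165.61.72.0
Broadcast: 165.61.79.255
First usable = network + 1
Last usable = broadcast - 1
Range: 165.61.72.1 to 165.61.79.254


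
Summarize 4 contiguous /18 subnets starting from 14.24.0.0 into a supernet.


Original prefix: /18
Number of subnets: 4 = 2^2
New prefix = 18 - 2 = 16
Supernet: 14.24.0.0/16


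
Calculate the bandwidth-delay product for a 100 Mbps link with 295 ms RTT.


BDP = bandwidth * RTT
= 100 Mbps * 295 ms
= 100 * 1e6 * 295 / 1000 bits
= 29500000 bits
= 3687500 bytes
= 3601.0742 KB
BDP = 29500000 bits (3687500 bytes)


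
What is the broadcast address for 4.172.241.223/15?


Network: 4.172.0.0/15
Host bits = 17
Set all host bits to 1:
Broadcast: 4.173.255.255


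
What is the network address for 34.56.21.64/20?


IP:   00100010.00111000.00010101.01000000
Mask: 11111111.11111111.11110000.00000000
AND operation:
Net:  00100010.00111000.00010000.00000000
Network: 34.56.16.0/20


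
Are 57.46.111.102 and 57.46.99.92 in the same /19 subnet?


Mask: 255.255.224.0
57.46.111.102 AND mask = 57.46.96.0
57.46.99.92 AND mask = 57.46.96.0
Yes, same subnet (57.46.96.0)


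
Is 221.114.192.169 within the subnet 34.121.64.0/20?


Subnet network: 34.121.64.0
Test IP AND mask: 221.114.192.0
No, 221.114.192.169 is not in 34.121.64.0/20


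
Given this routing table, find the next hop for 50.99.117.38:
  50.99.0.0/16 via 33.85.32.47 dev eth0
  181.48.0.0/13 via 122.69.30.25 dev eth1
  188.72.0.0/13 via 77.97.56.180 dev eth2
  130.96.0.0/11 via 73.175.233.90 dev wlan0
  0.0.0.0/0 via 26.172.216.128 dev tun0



Longest prefix match for 50.99.117.38:
  /16 50.99.0.0: MATCH
  /13 181.48.0.0: no
  /13 188.72.0.0: no
  /11 130.96.0.0: no
  /0 0.0.0.0: MATCH
Selected: next-hop 33.85.32.47 via eth0 (matched /16)


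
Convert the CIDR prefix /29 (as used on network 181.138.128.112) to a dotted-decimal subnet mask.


/29 means 29 network bits, 3 host bits
Binary: 11111111111111111111111111111000
Mask: 255.255.255.248


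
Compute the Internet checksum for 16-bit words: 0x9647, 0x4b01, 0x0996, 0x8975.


Sum all words (with carry folding):
+ 0x9647 = 0x9647
+ 0x4b01 = 0xe148
+ 0x0996 = 0xeade
+ 0x8975 = 0x7454
One's complement: ~0x7454
Checksum = 0x8bab


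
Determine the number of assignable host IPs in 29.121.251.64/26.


Host bits = 32 - 26 = 6
Total addresses = 2^6 = 64
Usable = total - 2 (network and broadcast)
Usable hosts: 62


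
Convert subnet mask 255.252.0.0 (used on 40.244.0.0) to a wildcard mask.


Subnet mask: 255.252.0.0
Wildcard = 255.255.255.255 - subnet mask
255 - 255 = 0
255 - 252 = 3
255 - 0 = 255
255 - 0 = 255
Wildcard: 0.3.255.255


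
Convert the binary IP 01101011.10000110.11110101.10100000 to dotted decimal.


01101011 = 107
10000110 = 134
11110101 = 245
10100000 = 160
IP: 107.134.245.160


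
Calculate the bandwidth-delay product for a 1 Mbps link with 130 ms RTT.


BDP = bandwidth * RTT
= 1 Mbps * 130 ms
= 1 * 1e6 * 130 / 1000 bits
= 130000 bits
= 16250 bytes
= 15.8691 KB
BDP = 130000 bits (16250 bytes)


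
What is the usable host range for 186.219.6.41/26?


Network: 186.219.6.0
Broadcast: 186.219.6.63
First usable = network + 1
Last usable = broadcast - 1
Range: 186.219.6.1 to 186.219.6.62


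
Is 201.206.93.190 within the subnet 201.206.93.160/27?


Subnet network: 201.206.93.160
Test IP AND mask: 201.206.93.160
Yes, 201.206.93.190 is in 201.206.93.160/27


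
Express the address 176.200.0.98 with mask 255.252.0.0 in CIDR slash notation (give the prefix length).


Binary: 11111111.11111100.00000000.00000000
Count leading 1s
Prefix: /14


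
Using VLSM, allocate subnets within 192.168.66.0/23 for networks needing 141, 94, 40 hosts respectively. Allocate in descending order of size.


141 hosts -> /24 (254 usable): 192.168.66.0/24
94 hosts -> /25 (126 usable): 192.168.67.0/25
40 hosts -> /26 (62 usable): 192.168.67.128/26
Allocation: 192.168.66.0/24 (141 hosts, 254 usable); 192.168.67.0/25 (94 hosts, 126 usable); 192.168.67.128/26 (40 hosts, 62 usable)


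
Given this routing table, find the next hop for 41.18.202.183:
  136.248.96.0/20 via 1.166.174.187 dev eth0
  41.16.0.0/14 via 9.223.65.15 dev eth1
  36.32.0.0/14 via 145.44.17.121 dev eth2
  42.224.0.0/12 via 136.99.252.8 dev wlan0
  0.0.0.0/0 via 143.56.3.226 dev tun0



Longest prefix match for 41.18.202.183:
  /20 136.248.96.0: no
  /14 41.16.0.0: MATCH
  /14 36.32.0.0: no
  /12 42.224.0.0: no
  /0 0.0.0.0: MATCH
Selected: next-hop 9.223.65.15 via eth1 (matched /14)


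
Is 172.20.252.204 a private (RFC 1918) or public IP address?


RFC 1918 private ranges:
  10.0.0.0/8 (10.0.0.0 - 10.255.255.255)
  172.16.0.0/12 (172.16.0.0 - 172.31.255.255)
  192.168.0.0/16 (192.168.0.0 - 192.168.255.255)
Private (in 172.16.0.0/12)


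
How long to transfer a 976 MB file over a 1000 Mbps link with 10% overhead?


Effective throughput = 1000 * (1 - 10/100) = 900 Mbps
File size in Mb = 976 * 8 = 7808 Mb
Time = 7808 / 900
Time = 8.6756 seconds


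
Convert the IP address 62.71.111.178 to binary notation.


62 = 00111110
71 = 01000111
111 = 01101111
178 = 10110010
Binary: 00111110.01000111.01101111.10110010


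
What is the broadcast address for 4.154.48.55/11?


Network: 4.128.0.0/11
Host bits = 21
Set all host bits to 1:
Broadcast: 4.159.255.255


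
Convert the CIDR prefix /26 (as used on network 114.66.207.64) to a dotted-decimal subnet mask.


/26 means 26 network bits, 6 host bits
Binary: 11111111111111111111111111000000
Mask: 255.255.255.192


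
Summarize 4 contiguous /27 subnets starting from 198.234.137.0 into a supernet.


Original prefix: /27
Number of subnets: 4 = 2^2
New prefix = 27 - 2 = 25
Supernet: 198.234.137.0/25


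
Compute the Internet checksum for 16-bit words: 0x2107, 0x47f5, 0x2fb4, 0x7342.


Sum all words (with carry folding):
+ 0x2107 = 0x2107
+ 0x47f5 = 0x68fc
+ 0x2fb4 = 0x98b0
+ 0x7342 = 0x0bf3
One's complement: ~0x0bf3
Checksum = 0xf40c


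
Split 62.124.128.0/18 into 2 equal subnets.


New prefix = 18 + 1 = 19
Each subnet has 8192 addresses
  62.124.128.0/19
  62.124.160.0/19
Subnets: 62.124.128.0/19, 62.124.160.0/19


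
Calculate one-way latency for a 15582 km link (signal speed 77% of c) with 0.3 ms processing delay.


Speed = 0.77 * 3e5 km/s = 231000 km/s
Propagation delay = 15582 / 231000 = 0.0675 s = 67.4545 ms
Processing delay = 0.3 ms
Total one-way latency = 67.7545 ms


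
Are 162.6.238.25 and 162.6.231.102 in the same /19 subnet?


Mask: 255.255.224.0
162.6.238.25 AND mask = 162.6.224.0
162.6.231.102 AND mask = 162.6.224.0
Yes, same subnet (162.6.224.0)


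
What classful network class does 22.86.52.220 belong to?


First octet: 22
Binary: 00010110
0xxxxxxx -> Class A (1-126)
Class A, default mask 255.0.0.0 (/8)


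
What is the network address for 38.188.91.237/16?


IP:   00100110.10111100.01011011.11101101
Mask: 11111111.11111111.00000000.00000000
AND operation:
Net:  00100110.10111100.00000000.00000000
Network: 38.188.0.0/16


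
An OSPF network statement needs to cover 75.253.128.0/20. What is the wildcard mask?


Subnet mask: 255.255.240.0
Wildcard = 255.255.255.255 - subnet mask
255 - 255 = 0
255 - 255 = 0
255 - 240 = 15
255 - 0 = 255
Wildcard: 0.0.15.255


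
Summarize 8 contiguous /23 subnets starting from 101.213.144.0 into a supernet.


Original prefix: /23
Number of subnets: 8 = 2^3
New prefix = 23 - 3 = 20
Supernet: 101.213.144.0/20


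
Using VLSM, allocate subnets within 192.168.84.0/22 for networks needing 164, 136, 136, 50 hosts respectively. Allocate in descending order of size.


164 hosts -> /24 (254 usable): 192.168.84.0/24
136 hosts -> /24 (254 usable): 192.168.85.0/24
136 hosts -> /24 (254 usable): 192.168.86.0/24
50 hosts -> /26 (62 usable): 192.168.87.0/26
Allocation: 192.168.84.0/24 (164 hosts, 254 usable); 192.168.85.0/24 (136 hosts, 254 usable); 192.168.86.0/24 (136 hosts, 254 usable); 192.168.87.0/26 (50 hosts, 62 usable)


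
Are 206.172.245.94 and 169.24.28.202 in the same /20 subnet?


Mask: 255.255.240.0
206.172.245.94 AND mask = 206.172.240.0
169.24.28.202 AND mask = 169.24.16.0
No, different subnets (206.172.240.0 vs 169.24.16.0)


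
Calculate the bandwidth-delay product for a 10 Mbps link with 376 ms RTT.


BDP = bandwidth * RTT
= 10 Mbps * 376 ms
= 10 * 1e6 * 376 / 1000 bits
= 3760000 bits
= 470000 bytes
= 458.9844 KB
BDP = 3760000 bits (470000 bytes)


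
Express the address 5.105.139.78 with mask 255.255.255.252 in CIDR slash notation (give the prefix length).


Binary: 11111111.11111111.11111111.11111100
Count leading 1s
Prefix: /30


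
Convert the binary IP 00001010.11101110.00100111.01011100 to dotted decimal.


00001010 = 10
11101110 = 238
00100111 = 39
01011100 = 92
IP: 10.238.39.92


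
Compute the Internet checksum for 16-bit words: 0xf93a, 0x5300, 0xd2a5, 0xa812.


Sum all words (with carry folding):
+ 0xf93a = 0xf93a
+ 0x5300 = 0x4c3b
+ 0xd2a5 = 0x1ee1
+ 0xa812 = 0xc6f3
One's complement: ~0xc6f3
Checksum = 0x390c


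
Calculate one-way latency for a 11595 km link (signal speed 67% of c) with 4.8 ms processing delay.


Speed = 0.67 * 3e5 km/s = 201000 km/s
Propagation delay = 11595 / 201000 = 0.0577 s = 57.6866 ms
Processing delay = 4.8 ms
Total one-way latency = 62.4866 ms


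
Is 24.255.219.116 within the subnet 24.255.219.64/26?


Subnet network: 24.255.219.64
Test IP AND mask: 24.255.219.64
Yes, 24.255.219.116 is in 24.255.219.64/26


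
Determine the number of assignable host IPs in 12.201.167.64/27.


Host bits = 32 - 27 = 5
Total addresses = 2^5 = 32
Usable = total - 2 (network and broadcast)
Usable hosts: 30


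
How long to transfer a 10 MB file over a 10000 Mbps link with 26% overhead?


Effective throughput = 10000 * (1 - 26/100) = 7400 Mbps
File size in Mb = 10 * 8 = 80 Mb
Time = 80 / 7400
Time = 0.0108 seconds


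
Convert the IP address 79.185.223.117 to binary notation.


79 = 01001111
185 = 10111001
223 = 11011111
117 = 01110101
Binary: 01001111.10111001.11011111.01110101


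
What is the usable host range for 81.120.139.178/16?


Network: 81.120.0.0
Broadcast: 81.120.255.255
First usable = network + 1
Last usable = broadcast - 1
Range: 81.120.0.1 to 81.120.255.254


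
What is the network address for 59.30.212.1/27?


IP:   00111011.00011110.11010100.00000001
Mask: 11111111.11111111.11111111.11100000
AND operation:
Net:  00111011.00011110.11010100.00000000
Network: 59.30.212.0/27


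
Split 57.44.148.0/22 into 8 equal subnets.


New prefix = 22 + 3 = 25
Each subnet has 128 addresses
  57.44.148.0/25
  57.44.148.128/25
  57.44.149.0/25
  57.44.149.128/25
  57.44.150.0/25
  57.44.150.128/25
  57.44.151.0/25
  57.44.151.128/25
Subnets: 57.44.148.0/25, 57.44.148.128/25, 57.44.149.0/25, 57.44.149.128/25, 57.44.150.0/25, 57.44.150.128/25, 57.44.151.0/25, 57.44.151.128/25


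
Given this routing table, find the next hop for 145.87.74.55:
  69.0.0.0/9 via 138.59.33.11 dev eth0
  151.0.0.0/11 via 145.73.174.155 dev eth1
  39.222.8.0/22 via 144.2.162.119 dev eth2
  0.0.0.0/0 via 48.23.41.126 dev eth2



Longest prefix match for 145.87.74.55:
  /9 69.0.0.0: no
  /11 151.0.0.0: no
  /22 39.222.8.0: no
  /0 0.0.0.0: MATCH
Selected: next-hop 48.23.41.126 via eth2 (matched /0)


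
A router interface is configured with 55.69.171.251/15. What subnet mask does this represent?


/15 means 15 network bits, 17 host bits
Binary: 11111111111111100000000000000000
Mask: 255.254.0.0


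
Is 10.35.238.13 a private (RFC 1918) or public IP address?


RFC 1918 private ranges:
  10.0.0.0/8 (10.0.0.0 - 10.255.255.255)
  172.16.0.0/12 (172.16.0.0 - 172.31.255.255)
  192.168.0.0/16 (192.168.0.0 - 192.168.255.255)
Private (in 10.0.0.0/8)


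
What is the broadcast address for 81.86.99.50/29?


Network: 81.86.99.48/29
Host bits = 3
Set all host bits to 1:
Broadcast: 81.86.99.55


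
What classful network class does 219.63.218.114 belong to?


First octet: 219
Binary: 11011011
110xxxxx -> Class C (192-223)
Class C, default mask 255.255.255.0 (/24)


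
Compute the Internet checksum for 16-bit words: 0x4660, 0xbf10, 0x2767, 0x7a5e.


Sum all words (with carry folding):
+ 0x4660 = 0x4660
+ 0xbf10 = 0x0571
+ 0x2767 = 0x2cd8
+ 0x7a5e = 0xa736
One's complement: ~0xa736
Checksum = 0x58c9


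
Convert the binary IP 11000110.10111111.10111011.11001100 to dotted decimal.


11000110 = 198
10111111 = 191
10111011 = 187
11001100 = 204
IP: 198.191.187.204


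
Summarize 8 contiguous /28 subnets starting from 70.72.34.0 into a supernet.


Original prefix: /28
Number of subnets: 8 = 2^3
New prefix = 28 - 3 = 25
Supernet: 70.72.34.0/25


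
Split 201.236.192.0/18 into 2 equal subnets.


New prefix = 18 + 1 = 19
Each subnet has 8192 addresses
  201.236.192.0/19
  201.236.224.0/19
Subnets: 201.236.192.0/19, 201.236.224.0/19


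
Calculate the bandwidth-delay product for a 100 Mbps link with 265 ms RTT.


BDP = bandwidth * RTT
= 100 Mbps * 265 ms
= 100 * 1e6 * 265 / 1000 bits
= 26500000 bits
= 3312500 bytes
= 3234.8633 KB
BDP = 26500000 bits (3312500 bytes)


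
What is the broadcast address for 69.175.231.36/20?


Network: 69.175.224.0/20
Host bits = 12
Set all host bits to 1:
Broadcast: 69.175.239.255


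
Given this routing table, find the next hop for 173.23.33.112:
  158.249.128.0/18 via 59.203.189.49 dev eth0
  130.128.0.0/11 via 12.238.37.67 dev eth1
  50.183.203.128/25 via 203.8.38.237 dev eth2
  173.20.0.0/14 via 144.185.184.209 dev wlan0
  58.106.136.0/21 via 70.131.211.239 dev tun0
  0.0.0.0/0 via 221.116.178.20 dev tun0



Longest prefix match for 173.23.33.112:
  /18 158.249.128.0: no
  /11 130.128.0.0: no
  /25 50.183.203.128: no
  /14 173.20.0.0: MATCH
  /21 58.106.136.0: no
  /0 0.0.0.0: MATCH
Selected: next-hop 144.185.184.209 via wlan0 (matched /14)


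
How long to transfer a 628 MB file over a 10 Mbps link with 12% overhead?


Effective throughput = 10 * (1 - 12/100) = 8.8 Mbps
File size in Mb = 628 * 8 = 5024 Mb
Time = 5024 / 8.8
Time = 570.9091 seconds


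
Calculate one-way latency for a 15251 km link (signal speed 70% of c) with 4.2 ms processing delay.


Speed = 0.7 * 3e5 km/s = 210000 km/s
Propagation delay = 15251 / 210000 = 0.0726 s = 72.6238 ms
Processing delay = 4.2 ms
Total one-way latency = 76.8238 ms


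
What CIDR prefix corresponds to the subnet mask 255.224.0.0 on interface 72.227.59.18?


Binary: 11111111.11100000.00000000.00000000
Count leading 1s
Prefix: /11


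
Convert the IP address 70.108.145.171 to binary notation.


70 = 01000110
108 = 01101100
145 = 10010001
171 = 10101011
Binary: 01000110.01101100.10010001.10101011


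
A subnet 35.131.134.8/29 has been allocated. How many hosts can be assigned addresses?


Host bits = 32 - 29 = 3
Total addresses = 2^3 = 8
Usable = total - 2 (network and broadcast)
Usable hosts: 6


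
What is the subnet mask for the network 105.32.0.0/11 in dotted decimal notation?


/11 means 11 network bits, 21 host bits
Binary: 11111111111000000000000000000000
Mask: 255.224.0.0


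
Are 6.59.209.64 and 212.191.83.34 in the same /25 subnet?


Mask: 255.255.255.128
6.59.209.64 AND mask = 6.59.209.0
212.191.83.34 AND mask = 212.191.83.0
No, different subnets (6.59.209.0 vs 212.191.83.0)


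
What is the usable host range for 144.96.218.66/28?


Network: 144.96.218.64
Broadcast: 144.96.218.79
First usable = network + 1
Last usable = broadcast - 1
Range: 144.96.218.65 to 144.96.218.78


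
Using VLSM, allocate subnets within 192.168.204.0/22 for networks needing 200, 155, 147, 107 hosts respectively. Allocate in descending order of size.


200 hosts -> /24 (254 usable): 192.168.204.0/24
155 hosts -> /24 (254 usable): 192.168.205.0/24
147 hosts -> /24 (254 usable): 192.168.206.0/24
107 hosts -> /25 (126 usable): 192.168.207.0/25
Allocation: 192.168.204.0/24 (200 hosts, 254 usable); 192.168.205.0/24 (155 hosts, 254 usable); 192.168.206.0/24 (147 hosts, 254 usable); 192.168.207.0/25 (107 hosts, 126 usable)


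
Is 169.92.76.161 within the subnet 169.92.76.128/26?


Subnet network: 169.92.76.128
Test IP AND mask: 169.92.76.128
Yes, 169.92.76.161 is in 169.92.76.128/26


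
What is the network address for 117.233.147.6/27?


IP:   01110101.11101001.10010011.00000110
Mask: 11111111.11111111.11111111.11100000
AND operation:
Net:  01110101.11101001.10010011.00000000
Network: 117.233.147.0/27


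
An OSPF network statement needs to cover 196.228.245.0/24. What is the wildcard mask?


Subnet mask: 255.255.255.0
Wildcard = 255.255.255.255 - subnet mask
255 - 255 = 0
255 - 255 = 0
255 - 255 = 0
255 - 0 = 255
Wildcard: 0.0.0.255


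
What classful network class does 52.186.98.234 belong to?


First octet: 52
Binary: 00110100
0xxxxxxx -> Class A (1-126)
Class A, default mask 255.0.0.0 (/8)


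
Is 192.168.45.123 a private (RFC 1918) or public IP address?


RFC 1918 private ranges:
  10.0.0.0/8 (10.0.0.0 - 10.255.255.255)
  172.16.0.0/12 (172.16.0.0 - 172.31.255.255)
  192.168.0.0/16 (192.168.0.0 - 192.168.255.255)
Private (in 192.168.0.0/16)


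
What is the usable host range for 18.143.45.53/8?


Network: 18.0.0.0
Broadcast: 18.255.255.255
First usable = network + 1
Last usable = broadcast - 1
Range: 18.0.0.1 to 18.255.255.254


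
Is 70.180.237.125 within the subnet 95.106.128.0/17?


Subnet network: 95.106.128.0
Test IP AND mask: 70.180.128.0
No, 70.180.237.125 is not in 95.106.128.0/17


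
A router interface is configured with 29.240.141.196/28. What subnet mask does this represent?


/28 means 28 network bits, 4 host bits
Binary: 11111111111111111111111111110000
Mask: 255.255.255.240


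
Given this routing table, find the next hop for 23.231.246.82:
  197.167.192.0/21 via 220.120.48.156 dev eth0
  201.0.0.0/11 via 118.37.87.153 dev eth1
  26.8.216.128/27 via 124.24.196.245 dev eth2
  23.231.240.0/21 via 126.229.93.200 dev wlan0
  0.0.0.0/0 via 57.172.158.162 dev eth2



Longest prefix match for 23.231.246.82:
  /21 197.167.192.0: no
  /11 201.0.0.0: no
  /27 26.8.216.128: no
  /21 23.231.240.0: MATCH
  /0 0.0.0.0: MATCH
Selected: next-hop 126.229.93.200 via wlan0 (matched /21)


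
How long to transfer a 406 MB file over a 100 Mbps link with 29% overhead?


Effective throughput = 100 * (1 - 29/100) = 71 Mbps
File size in Mb = 406 * 8 = 3248 Mb
Time = 3248 / 71
Time = 45.7465 seconds


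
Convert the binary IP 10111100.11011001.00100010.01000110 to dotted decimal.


10111100 = 188
11011001 = 217
00100010 = 34
01000110 = 70
IP: 188.217.34.70


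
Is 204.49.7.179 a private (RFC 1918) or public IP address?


RFC 1918 private ranges:
  10.0.0.0/8 (10.0.0.0 - 10.255.255.255)
  172.16.0.0/12 (172.16.0.0 - 172.31.255.255)
  192.168.0.0/16 (192.168.0.0 - 192.168.255.255)
Public (not in any RFC 1918 range)


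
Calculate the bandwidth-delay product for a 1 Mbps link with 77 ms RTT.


BDP = bandwidth * RTT
= 1 Mbps * 77 ms
= 1 * 1e6 * 77 / 1000 bits
= 77000 bits
= 9625 bytes
= 9.3994 KB
BDP = 77000 bits (9625 bytes)


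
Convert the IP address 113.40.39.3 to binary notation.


113 = 01110001
40 = 00101000
39 = 00100111
3 = 00000011
Binary: 01110001.00101000.00100111.00000011


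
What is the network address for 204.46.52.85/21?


IP:   11001100.00101110.00110100.01010101
Mask: 11111111.11111111.11111000.00000000
AND operation:
Net:  11001100.00101110.00110000.00000000
Network: 204.46.48.0/21


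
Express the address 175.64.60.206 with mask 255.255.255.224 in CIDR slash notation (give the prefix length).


Binary: 11111111.11111111.11111111.11100000
Count leading 1s
Prefix: /27


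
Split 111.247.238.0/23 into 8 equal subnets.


New prefix = 23 + 3 = 26
Each subnet has 64 addresses
  111.247.238.0/26
  111.247.238.64/26
  111.247.238.128/26
  111.247.238.192/26
  111.247.239.0/26
  111.247.239.64/26
  111.247.239.128/26
  111.247.239.192/26
Subnets: 111.247.238.0/26, 111.247.238.64/26, 111.247.238.128/26, 111.247.238.192/26, 111.247.239.0/26, 111.247.239.64/26, 111.247.239.128/26, 111.247.239.192/26


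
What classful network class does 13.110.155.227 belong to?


First octet: 13
Binary: 00001101
0xxxxxxx -> Class A (1-126)
Class A, default mask 255.0.0.0 (/8)


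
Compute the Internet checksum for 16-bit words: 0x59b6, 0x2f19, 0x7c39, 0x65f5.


Sum all words (with carry folding):
+ 0x59b6 = 0x59b6
+ 0x2f19 = 0x88cf
+ 0x7c39 = 0x0509
+ 0x65f5 = 0x6afe
One's complement: ~0x6afe
Checksum = 0x9501


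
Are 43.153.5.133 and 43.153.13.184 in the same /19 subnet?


Mask: 255.255.224.0
43.153.5.133 AND mask = 43.153.0.0
43.153.13.184 AND mask = 43.153.0.0
Yes, same subnet (43.153.0.0)


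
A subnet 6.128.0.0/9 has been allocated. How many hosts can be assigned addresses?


Host bits = 32 - 9 = 23
Total addresses = 2^23 = 8388608
Usable = total - 2 (network and broadcast)
Usable hosts: 8388606


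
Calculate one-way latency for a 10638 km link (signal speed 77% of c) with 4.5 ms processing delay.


Speed = 0.77 * 3e5 km/s = 231000 km/s
Propagation delay = 10638 / 231000 = 0.0461 s = 46.0519 ms
Processing delay = 4.5 ms
Total one-way latency = 50.5519 ms


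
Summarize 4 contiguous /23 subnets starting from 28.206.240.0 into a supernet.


Original prefix: /23
Number of subnets: 4 = 2^2
New prefix = 23 - 2 = 21
Supernet: 28.206.240.0/21


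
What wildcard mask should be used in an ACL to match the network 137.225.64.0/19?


Subnet mask: 255.255.224.0
Wildcard = 255.255.255.255 - subnet mask
255 - 255 = 0
255 - 255 = 0
255 - 224 = 31
255 - 0 = 255
Wildcard: 0.0.31.255


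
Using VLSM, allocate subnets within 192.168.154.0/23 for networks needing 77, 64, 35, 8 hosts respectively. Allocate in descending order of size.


77 hosts -> /25 (126 usable): 192.168.154.0/25
64 hosts -> /25 (126 usable): 192.168.154.128/25
35 hosts -> /26 (62 usable): 192.168.155.0/26
8 hosts -> /28 (14 usable): 192.168.155.64/28
Allocation: 192.168.154.0/25 (77 hosts, 126 usable); 192.168.154.128/25 (64 hosts, 126 usable); 192.168.155.0/26 (35 hosts, 62 usable); 192.168.155.64/28 (8 hosts, 14 usable)


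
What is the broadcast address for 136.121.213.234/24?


Network: 136.121.213.0/24
Host bits = 8
Set all host bits to 1:
Broadcast: 136.121.213.255


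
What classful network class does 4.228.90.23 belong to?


First octet: 4
Binary: 00000100
0xxxxxxx -> Class A (1-126)
Class A, default mask 255.0.0.0 (/8)


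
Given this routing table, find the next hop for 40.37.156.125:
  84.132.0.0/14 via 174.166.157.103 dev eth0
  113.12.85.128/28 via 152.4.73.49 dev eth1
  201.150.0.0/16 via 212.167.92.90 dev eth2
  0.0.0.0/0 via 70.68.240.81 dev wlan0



Longest prefix match for 40.37.156.125:
  /14 84.132.0.0: no
  /28 113.12.85.128: no
  /16 201.150.0.0: no
  /0 0.0.0.0: MATCH
Selected: next-hop 70.68.240.81 via wlan0 (matched /0)


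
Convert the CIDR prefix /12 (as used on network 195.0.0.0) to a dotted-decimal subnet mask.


/12 means 12 network bits, 20 host bits
Binary: 11111111111100000000000000000000
Mask: 255.240.0.0


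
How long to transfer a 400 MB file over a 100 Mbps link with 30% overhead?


Effective throughput = 100 * (1 - 30/100) = 70 Mbps
File size in Mb = 400 * 8 = 3200 Mb
Time = 3200 / 70
Time = 45.7143 seconds


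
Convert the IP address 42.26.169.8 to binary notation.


42 = 00101010
26 = 00011010
169 = 10101001
8 = 00001000
Binary: 00101010.00011010.10101001.00001000


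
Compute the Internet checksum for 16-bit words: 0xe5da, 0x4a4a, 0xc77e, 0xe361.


Sum all words (with carry folding):
+ 0xe5da = 0xe5da
+ 0x4a4a = 0x3025
+ 0xc77e = 0xf7a3
+ 0xe361 = 0xdb05
One's complement: ~0xdb05
Checksum = 0x24fa


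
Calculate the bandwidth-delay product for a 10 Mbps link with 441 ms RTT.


BDP = bandwidth * RTT
= 10 Mbps * 441 ms
= 10 * 1e6 * 441 / 1000 bits
= 4410000 bits
= 551250 bytes
= 538.3301 KB
BDP = 4410000 bits (551250 bytes)


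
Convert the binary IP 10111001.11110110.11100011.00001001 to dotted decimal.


10111001 = 185
11110110 = 246
11100011 = 227
00001001 = 9
IP: 185.246.227.9


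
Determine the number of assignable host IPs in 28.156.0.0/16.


Host bits = 32 - 16 = 16
Total addresses = 2^16 = 65536
Usable = total - 2 (network and broadcast)
Usable hosts: 65534


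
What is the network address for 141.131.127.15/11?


IP:   10001101.10000011.01111111.00001111
Mask: 11111111.11100000.00000000.00000000
AND operation:
Net:  10001101.10000000.00000000.00000000
Network: 141.128.0.0/11


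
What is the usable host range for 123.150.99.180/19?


Network: 123.150.96.0
Broadcast: 123.150.127.255
First usable = network + 1
Last usable = broadcast - 1
Range: 123.150.96.1 to 123.150.127.254


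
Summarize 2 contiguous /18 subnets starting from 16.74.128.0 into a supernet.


Original prefix: /18
Number of subnets: 2 = 2^1
New prefix = 18 - 1 = 17
Supernet: 16.74.128.0/17


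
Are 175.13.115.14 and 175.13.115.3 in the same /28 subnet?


Mask: 255.255.255.240
175.13.115.14 AND mask = 175.13.115.0
175.13.115.3 AND mask = 175.13.115.0
Yes, same subnet (175.13.115.0)


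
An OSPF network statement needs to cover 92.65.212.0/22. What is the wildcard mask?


Subnet mask: 255.255.252.0
Wildcard = 255.255.255.255 - subnet mask
255 - 255 = 0
255 - 255 = 0
255 - 252 = 3
255 - 0 = 255
Wildcard: 0.0.3.255


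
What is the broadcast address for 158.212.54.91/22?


Network: 158.212.52.0/22
Host bits = 10
Set all host bits to 1:
Broadcast: 158.212.55.255


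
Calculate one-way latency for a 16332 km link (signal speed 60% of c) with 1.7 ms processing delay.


Speed = 0.6 * 3e5 km/s = 180000 km/s
Propagation delay = 16332 / 180000 = 0.0907 s = 90.7333 ms
Processing delay = 1.7 ms
Total one-way latency = 92.4333 ms


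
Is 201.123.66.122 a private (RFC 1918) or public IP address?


RFC 1918 private ranges:
  10.0.0.0/8 (10.0.0.0 - 10.255.255.255)
  172.16.0.0/12 (172.16.0.0 - 172.31.255.255)
  192.168.0.0/16 (192.168.0.0 - 192.168.255.255)
Public (not in any RFC 1918 range)


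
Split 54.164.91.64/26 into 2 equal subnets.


New prefix = 26 + 1 = 27
Each subnet has 32 addresses
  54.164.91.64/27
  54.164.91.96/27
Subnets: 54.164.91.64/27, 54.164.91.96/27


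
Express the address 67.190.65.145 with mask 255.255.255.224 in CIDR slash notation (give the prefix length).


Binary: 11111111.11111111.11111111.11100000
Count leading 1s
Prefix: /27


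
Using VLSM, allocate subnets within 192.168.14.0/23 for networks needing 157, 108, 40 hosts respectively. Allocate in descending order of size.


157 hosts -> /24 (254 usable): 192.168.14.0/24
108 hosts -> /25 (126 usable): 192.168.15.0/25
40 hosts -> /26 (62 usable): 192.168.15.128/26
Allocation: 192.168.14.0/24 (157 hosts, 254 usable); 192.168.15.0/25 (108 hosts, 126 usable); 192.168.15.128/26 (40 hosts, 62 usable)


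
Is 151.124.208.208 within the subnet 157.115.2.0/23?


Subnet network: 157.115.2.0
Test IP AND mask: 151.124.208.0
No, 151.124.208.208 is not in 157.115.2.0/23


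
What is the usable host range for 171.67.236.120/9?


Network: 171.0.0.0
Broadcast: 171.127.255.255
First usable = network + 1
Last usable = broadcast - 1
Range: 171.0.0.1 to 171.127.255.254


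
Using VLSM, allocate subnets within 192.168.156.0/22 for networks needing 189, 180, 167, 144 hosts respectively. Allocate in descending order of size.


189 hosts -> /24 (254 usable): 192.168.156.0/24
180 hosts -> /24 (254 usable): 192.168.157.0/24
167 hosts -> /24 (254 usable): 192.168.158.0/24
144 hosts -> /24 (254 usable): 192.168.159.0/24
Allocation: 192.168.156.0/24 (189 hosts, 254 usable); 192.168.157.0/24 (180 hosts, 254 usable); 192.168.158.0/24 (167 hosts, 254 usable); 192.168.159.0/24 (144 hosts, 254 usable)


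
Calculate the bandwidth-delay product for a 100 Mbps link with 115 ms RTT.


BDP = bandwidth * RTT
= 100 Mbps * 115 ms
= 100 * 1e6 * 115 / 1000 bits
= 11500000 bits
= 1437500 bytes
= 1403.8086 KB
BDP = 11500000 bits (1437500 bytes)


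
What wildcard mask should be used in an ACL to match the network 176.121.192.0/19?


Subnet mask: 255.255.224.0
Wildcard = 255.255.255.255 - subnet mask
255 - 255 = 0
255 - 255 = 0
255 - 224 = 31
255 - 0 = 255
Wildcard: 0.0.31.255


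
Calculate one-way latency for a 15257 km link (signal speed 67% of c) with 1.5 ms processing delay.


Speed = 0.67 * 3e5 km/s = 201000 km/s
Propagation delay = 15257 / 201000 = 0.0759 s = 75.9055 ms
Processing delay = 1.5 ms
Total one-way latency = 77.4055 ms


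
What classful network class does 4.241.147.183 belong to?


First octet: 4
Binary: 00000100
0xxxxxxx -> Class A (1-126)
Class A, default mask 255.0.0.0 (/8)


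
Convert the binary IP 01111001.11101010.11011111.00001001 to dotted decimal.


01111001 = 121
11101010 = 234
11011111 = 223
00001001 = 9
IP: 121.234.223.9


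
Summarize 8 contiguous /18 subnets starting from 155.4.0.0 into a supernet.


Original prefix: /18
Number of subnets: 8 = 2^3
New prefix = 18 - 3 = 15
Supernet: 155.4.0.0/15


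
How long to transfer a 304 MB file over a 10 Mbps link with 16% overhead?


Effective throughput = 10 * (1 - 16/100) = 8.4 Mbps
File size in Mb = 304 * 8 = 2432 Mb
Time = 2432 / 8.4
Time = 289.5238 seconds


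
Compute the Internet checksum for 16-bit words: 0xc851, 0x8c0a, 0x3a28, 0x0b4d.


Sum all words (with carry folding):
+ 0xc851 = 0xc851
+ 0x8c0a = 0x545c
+ 0x3a28 = 0x8e84
+ 0x0b4d = 0x99d1
One's complement: ~0x99d1
Checksum = 0x662e


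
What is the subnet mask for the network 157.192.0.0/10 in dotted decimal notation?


/10 means 10 network bits, 22 host bits
Binary: 11111111110000000000000000000000
Mask: 255.192.0.0


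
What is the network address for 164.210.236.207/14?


IP:   10100100.11010010.11101100.11001111
Mask: 11111111.11111100.00000000.00000000
AND operation:
Net:  10100100.11010000.00000000.00000000
Network: 164.208.0.0/14


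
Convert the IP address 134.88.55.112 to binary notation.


134 = 10000110
88 = 01011000
55 = 00110111
112 = 01110000
Binary: 10000110.01011000.00110111.01110000


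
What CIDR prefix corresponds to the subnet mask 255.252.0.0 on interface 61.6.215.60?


Binary: 11111111.11111100.00000000.00000000
Count leading 1s
Prefix: /14


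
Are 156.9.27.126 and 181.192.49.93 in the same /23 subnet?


Mask: 255.255.254.0
156.9.27.126 AND mask = 156.9.26.0
181.192.49.93 AND mask = 181.192.48.0
No, different subnets (156.9.26.0 vs 181.192.48.0)


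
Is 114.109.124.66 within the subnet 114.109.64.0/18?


Subnet network: 114.109.64.0
Test IP AND mask: 114.109.64.0
Yes, 114.109.124.66 is in 114.109.64.0/18


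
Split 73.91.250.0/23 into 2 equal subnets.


New prefix = 23 + 1 = 24
Each subnet has 256 addresses
  73.91.250.0/24
  73.91.251.0/24
Subnets: 73.91.250.0/24, 73.91.251.0/24


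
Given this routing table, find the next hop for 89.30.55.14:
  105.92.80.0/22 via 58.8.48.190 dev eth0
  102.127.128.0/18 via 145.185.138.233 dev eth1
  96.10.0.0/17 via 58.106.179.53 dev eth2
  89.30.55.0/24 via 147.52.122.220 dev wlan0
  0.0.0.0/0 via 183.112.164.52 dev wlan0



Longest prefix match for 89.30.55.14:
  /22 105.92.80.0: no
  /18 102.127.128.0: no
  /17 96.10.0.0: no
  /24 89.30.55.0: MATCH
  /0 0.0.0.0: MATCH
Selected: next-hop 147.52.122.220 via wlan0 (matched /24)


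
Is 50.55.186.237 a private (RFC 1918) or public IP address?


RFC 1918 private ranges:
  10.0.0.0/8 (10.0.0.0 - 10.255.255.255)
  172.16.0.0/12 (172.16.0.0 - 172.31.255.255)
  192.168.0.0/16 (192.168.0.0 - 192.168.255.255)
Public (not in any RFC 1918 range)


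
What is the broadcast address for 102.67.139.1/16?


Network: 102.67.0.0/16
Host bits = 16
Set all host bits to 1:
Broadcast: 102.67.255.255


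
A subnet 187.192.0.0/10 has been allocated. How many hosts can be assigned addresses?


Host bits = 32 - 10 = 22
Total addresses = 2^22 = 4194304
Usable = total - 2 (network and broadcast)
Usable hosts: 4194302


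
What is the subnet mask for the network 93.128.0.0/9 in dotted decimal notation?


/9 means 9 network bits, 23 host bits
Binary: 11111111100000000000000000000000
Mask: 255.128.0.0


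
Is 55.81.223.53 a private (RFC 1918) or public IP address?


RFC 1918 private ranges:
  10.0.0.0/8 (10.0.0.0 - 10.255.255.255)
  172.16.0.0/12 (172.16.0.0 - 172.31.255.255)
  192.168.0.0/16 (192.168.0.0 - 192.168.255.255)
Public (not in any RFC 1918 range)


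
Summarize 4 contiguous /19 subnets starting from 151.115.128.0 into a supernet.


Original prefix: /19
Number of subnets: 4 = 2^2
New prefix = 19 - 2 = 17
Supernet: 151.115.128.0/17


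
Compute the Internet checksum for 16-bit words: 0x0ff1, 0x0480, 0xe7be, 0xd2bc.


Sum all words (with carry folding):
+ 0x0ff1 = 0x0ff1
+ 0x0480 = 0x1471
+ 0xe7be = 0xfc2f
+ 0xd2bc = 0xceec
One's complement: ~0xceec
Checksum = 0x3113


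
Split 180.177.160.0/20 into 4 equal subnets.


New prefix = 20 + 2 = 22
Each subnet has 1024 addresses
  180.177.160.0/22
  180.177.164.0/22
  180.177.168.0/22
  180.177.172.0/22
Subnets: 180.177.160.0/22, 180.177.164.0/22, 180.177.168.0/22, 180.177.172.0/22


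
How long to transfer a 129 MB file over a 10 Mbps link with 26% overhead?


Effective throughput = 10 * (1 - 26/100) = 7.4 Mbps
File size in Mb = 129 * 8 = 1032 Mb
Time = 1032 / 7.4
Time = 139.4595 seconds


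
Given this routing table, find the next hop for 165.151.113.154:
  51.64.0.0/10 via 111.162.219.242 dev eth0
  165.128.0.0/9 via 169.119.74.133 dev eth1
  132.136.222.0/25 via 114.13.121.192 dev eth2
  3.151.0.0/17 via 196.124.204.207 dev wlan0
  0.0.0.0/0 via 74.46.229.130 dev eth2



Longest prefix match for 165.151.113.154:
  /10 51.64.0.0: no
  /9 165.128.0.0: MATCH
  /25 132.136.222.0: no
  /17 3.151.0.0: no
  /0 0.0.0.0: MATCH
Selected: next-hop 169.119.74.133 via eth1 (matched /9)


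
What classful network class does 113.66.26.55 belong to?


First octet: 113
Binary: 01110001
0xxxxxxx -> Class A (1-126)
Class A, default mask 255.0.0.0 (/8)


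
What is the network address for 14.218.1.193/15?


IP:   00001110.11011010.00000001.11000001
Mask: 11111111.11111110.00000000.00000000
AND operation:
Net:  00001110.11011010.00000000.00000000
Network: 14.218.0.0/15


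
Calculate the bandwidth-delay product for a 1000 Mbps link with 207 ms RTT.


BDP = bandwidth * RTT
= 1000 Mbps * 207 ms
= 1000 * 1e6 * 207 / 1000 bits
= 207000000 bits
= 25875000 bytes
= 25268.5547 KB
BDP = 207000000 bits (25875000 bytes)
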